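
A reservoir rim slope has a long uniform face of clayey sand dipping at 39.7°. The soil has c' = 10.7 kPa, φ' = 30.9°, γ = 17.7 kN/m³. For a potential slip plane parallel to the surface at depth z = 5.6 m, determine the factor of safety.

FS = 0.94

For an infinite slope with a slip plane parallel to the surface (no pore pressure): FS = [c' + γz cos²β tanφ'] / [γz sinβ cosβ].
γz = 17.7·5.6 = 99.12 kN/m²
Numerator = 10.7 + 99.12·cos²39.7°·tan30.9° = 10.7 + 99.12·0.5920·0.5985 = 45.817 kPa
Denominator = 99.12·sin39.7°·cos39.7° = 99.12·0.6388·0.7694 = 48.714 kPa
FS = 45.817 / 48.714 = 0.941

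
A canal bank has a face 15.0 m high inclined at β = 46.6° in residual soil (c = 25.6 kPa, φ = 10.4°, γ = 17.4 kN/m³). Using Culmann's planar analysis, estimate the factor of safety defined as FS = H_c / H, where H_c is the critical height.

FS = 1.45

H_c = (4c/γ) · sinβ cosφ / [1 − cos(β − φ)]
    = (4·25.6/17.4) · sin46.6°·cos10.4° / [1 − cos36.2°]
    = 5.885 · 0.7146 / 0.1930 = 21.79 m
FS = H_c / H = 21.79 / 15.0 = 1.452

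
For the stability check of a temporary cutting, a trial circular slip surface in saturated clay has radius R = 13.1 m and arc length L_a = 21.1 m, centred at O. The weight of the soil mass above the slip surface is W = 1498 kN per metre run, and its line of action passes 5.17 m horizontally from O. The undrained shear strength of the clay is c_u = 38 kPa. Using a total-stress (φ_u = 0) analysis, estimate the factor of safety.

FS = 1.36

Taking moments about the centre O, the resisting moment is provided by the undrained shear strength acting along the arc:
M_R = c_u·L_a·R = 38·21.10·13.1 = 10503.6 kN·m/m
M_D = W·d = 1498·5.17 = 7744.7 kN·m/m
FS = M_R / M_D = 10503.6 / 7744.7 = 1.356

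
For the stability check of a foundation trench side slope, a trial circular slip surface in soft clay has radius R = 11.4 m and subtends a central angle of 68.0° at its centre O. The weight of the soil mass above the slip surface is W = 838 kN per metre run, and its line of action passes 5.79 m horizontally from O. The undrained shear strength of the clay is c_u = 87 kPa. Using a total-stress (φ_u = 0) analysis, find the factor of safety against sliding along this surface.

Taking moments about the centre O, the resisting moment is provided by the undrained shear strength acting along the arc:
Arc length L_a = R·θ = 11.4·(68.0°·π/180) = 11.4·1.1868 = 13.53 m
M_R = c_u·L_a·R = 87·13.53·11.4 = 13418.8 kN·m/m
M_D = W·d = 838·5.79 = 4852.0 kN·m/m
FS = M_R / M_D = 13418.8 / 4852.0 = 2.766

FS = 2.77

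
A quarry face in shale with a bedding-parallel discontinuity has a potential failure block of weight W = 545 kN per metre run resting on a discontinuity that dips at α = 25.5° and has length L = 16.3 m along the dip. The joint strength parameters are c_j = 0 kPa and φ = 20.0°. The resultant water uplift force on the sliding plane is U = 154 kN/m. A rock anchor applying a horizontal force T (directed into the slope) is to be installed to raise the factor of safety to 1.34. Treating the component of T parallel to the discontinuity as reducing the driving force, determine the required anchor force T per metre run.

Resolving forces along and normal to the sliding plane, with the horizontal anchor force T adding T·sinα to the effective normal force and T·cosα acting up the plane against the driving force:
FS = [c_jL + (W cosα − U + T sinα) tanφ] / [W sinα − T cosα]
Without the anchor: N' = 337.9 kN/m, driving T_d = 234.6 kN/m, resisting R = 0·16.3 + 337.9·tan20.0° = 123.0 kN/m, FS = 0.52.
Setting FS = 1.34 and solving for T:
1.34·(234.6 − T cos25.5°) = 123.0 + T sin25.5°·tan20.0°
T·(sin25.5°·tan20.0° + 1.34·cos25.5°) = 1.34·234.6 − 123.0
T·(0.4305·0.3640 + 1.34·0.9026) = 314.4 − 123.0 = 191.4
T·1.3662 = 191.4
T = 140.1 kN/m

T = 140 kN/m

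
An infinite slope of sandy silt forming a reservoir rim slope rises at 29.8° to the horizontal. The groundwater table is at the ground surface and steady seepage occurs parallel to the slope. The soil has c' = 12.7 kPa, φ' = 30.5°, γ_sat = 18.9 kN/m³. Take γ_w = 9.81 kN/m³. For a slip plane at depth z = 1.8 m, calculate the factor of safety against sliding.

FS = 1.36

With seepage parallel to the slope and the water table at the surface, the effective normal stress on the slip plane uses the buoyant unit weight γ' = γ_sat − γ_w while the driving shear stress uses γ_sat:
FS = [c' + γ' z cos²β tanφ'] / [γ_sat z sinβ cosβ]
γ' = 18.9 − 9.81 = 9.09 kN/m³
Numerator = 12.7 + 9.09·1.8·cos²29.8°·tan30.5° = 12.7 + 9.09·1.8·0.7530·0.5890 = 19.958 kPa
Denominator = 18.9·1.8·sin29.8°·cos29.8° = 18.9·1.8·0.4970·0.8678 = 14.671 kPa
FS = 19.958 / 14.671 = 1.360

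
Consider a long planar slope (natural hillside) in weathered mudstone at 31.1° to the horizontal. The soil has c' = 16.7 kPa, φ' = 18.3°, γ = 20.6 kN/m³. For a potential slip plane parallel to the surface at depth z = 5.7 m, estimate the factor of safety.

For an infinite slope with a slip plane parallel to the surface (no pore pressure): FS = [c' + γz cos²β tanφ'] / [γz sinβ cosβ].
γz = 20.6·5.7 = 117.42 kN/m²
Numerator = 16.7 + 117.42·cos²31.1°·tan18.3° = 16.7 + 117.42·0.7332·0.3307 = 45.172 kPa
Denominator = 117.42·sin31.1°·cos31.1° = 117.42·0.5165·0.8563 = 51.934 kPa
FS = 45.172 / 51.934 = 0.870

FS = 0.87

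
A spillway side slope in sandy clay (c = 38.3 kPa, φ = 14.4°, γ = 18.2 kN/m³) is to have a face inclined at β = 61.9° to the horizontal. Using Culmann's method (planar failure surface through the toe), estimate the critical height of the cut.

H_c = 22.17 m

Culmann's analysis gives the critical failure plane at α_cr = (β + φ)/2 = (61.9 + 14.4)/2 = 38.1°, and the critical height
H_c = (4c/γ) · sinβ cosφ / [1 − cos(β − φ)]
    = (4·38.3/18.2) · sin61.9°·cos14.4° / [1 − cos(47.5°)]
    = 8.418 · 0.8821·0.9686 / [1 − 0.6756]
    = 8.418 · 0.8544 / 0.3244
    = 22.17 m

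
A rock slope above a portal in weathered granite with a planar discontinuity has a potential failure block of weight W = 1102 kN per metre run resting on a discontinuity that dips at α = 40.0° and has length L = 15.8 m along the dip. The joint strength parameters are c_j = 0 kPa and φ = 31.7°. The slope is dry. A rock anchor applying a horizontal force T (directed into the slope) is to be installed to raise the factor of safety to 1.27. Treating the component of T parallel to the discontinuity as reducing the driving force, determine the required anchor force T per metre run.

Resolving forces along and normal to the sliding plane, with the horizontal anchor force T adding T·sinα to the effective normal force and T·cosα acting up the plane against the driving force:
FS = [c_jL + (W cosα + T sinα) tanφ] / [W sinα − T cosα]
Without the anchor: N' = 844.2 kN/m, driving T_d = 708.4 kN/m, resisting R = 0·15.8 + 844.2·tan31.7° = 521.4 kN/m, FS = 0.74.
Setting FS = 1.27 and solving for T:
1.27·(708.4 − T cos40.0°) = 521.4 + T sin40.0°·tan31.7°
T·(sin40.0°·tan31.7° + 1.27·cos40.0°) = 1.27·708.4 − 521.4
T·(0.6428·0.6176 + 1.27·0.7660) = 899.6 − 521.4 = 378.2
T·1.3699 = 378.2
T = 276.1 kN/m

T = 276 kN/m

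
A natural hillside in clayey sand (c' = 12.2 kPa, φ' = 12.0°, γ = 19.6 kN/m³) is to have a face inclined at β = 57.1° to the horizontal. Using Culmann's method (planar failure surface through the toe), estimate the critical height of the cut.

Culmann's analysis gives the critical failure plane at α_cr = (β + φ')/2 = (57.1 + 12.0)/2 = 34.5°, and the critical height
H_c = (4c'/γ) · sinβ cosφ' / [1 − cos(β − φ')]
    = (4·12.2/19.6) · sin57.1°·cos12.0° / [1 − cos(45.1°)]
    = 2.490 · 0.8396·0.9781 / [1 − 0.7059]
    = 2.490 · 0.8213 / 0.2941
    = 6.95 m

H_c = 6.95 m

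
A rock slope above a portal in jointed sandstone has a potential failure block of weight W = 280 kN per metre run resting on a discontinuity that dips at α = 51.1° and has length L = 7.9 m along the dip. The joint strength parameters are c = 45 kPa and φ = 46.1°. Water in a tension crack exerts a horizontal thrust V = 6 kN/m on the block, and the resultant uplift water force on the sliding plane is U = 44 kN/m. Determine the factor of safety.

Resolving the block weight along and normal to the plane and applying the Mohr–Coulomb strength on the joint:
N' = W cosα − U − V sinα = 280·cos51.1° − 44 − 6·sin51.1° = 127.2 kN/m
Driving force T = W sinα + V cosα = 280·sin51.1° + 6·cos51.1° = 221.7 kN/m
Resisting force R = c·L + N'·tanφ = 45·7.9 + 127.2·tan46.1° = 355.5 + 132.1 = 487.6 kN/m
FS = R / T = 487.6 / 221.7 = 2.200

FS = 2.20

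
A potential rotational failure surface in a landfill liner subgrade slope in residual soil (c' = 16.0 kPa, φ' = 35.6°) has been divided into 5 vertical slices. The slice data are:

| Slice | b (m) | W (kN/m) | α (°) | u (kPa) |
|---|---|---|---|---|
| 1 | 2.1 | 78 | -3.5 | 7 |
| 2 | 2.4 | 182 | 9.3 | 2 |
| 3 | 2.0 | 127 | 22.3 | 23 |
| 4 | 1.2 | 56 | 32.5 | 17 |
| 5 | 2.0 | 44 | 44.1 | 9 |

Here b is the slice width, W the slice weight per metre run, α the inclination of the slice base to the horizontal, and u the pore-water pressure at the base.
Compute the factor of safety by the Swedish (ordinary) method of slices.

FS = 3.10

Ordinary method of slices: FS = Σ[c'·Δl_i + (W_i cosα_i − u_i·Δl_i)·tanφ'] / Σ W_i sinα_i, with Δl_i = b_i / cosα_i.
Slice 1: Δl = 2.1/cos(-3.5°) = 2.104 m; N'_1 = 78·cos(-3.5°) − 7·2.104 = 63.1; c'Δl = 33.66; W sinα = -4.8
Slice 2: Δl = 2.4/cos9.3° = 2.432 m; N'_2 = 182·cos9.3° − 2·2.432 = 174.7; c'Δl = 38.91; W sinα = 29.4
Slice 3: Δl = 2.0/cos22.3° = 2.162 m; N'_3 = 127·cos22.3° − 23·2.162 = 67.8; c'Δl = 34.59; W sinα = 48.2
Slice 4: Δl = 1.2/cos32.5° = 1.423 m; N'_4 = 56·cos32.5° − 17·1.423 = 23.0; c'Δl = 22.77; W sinα = 30.1
Slice 5: Δl = 2.0/cos44.1° = 2.785 m; N'_5 = 44·cos44.1° − 9·2.785 = 6.5; c'Δl = 44.56; W sinα = 30.6
Σc'Δl = 174.5 kN/m; ΣN' = 335.2 kN/m; ΣW sinα = 133.5 kN/m
Resisting = 174.5 + 335.2·tan35.6° = 174.5 + 240.0 = 414.5 kN/m
FS = 414.5 / 133.5 = 3.104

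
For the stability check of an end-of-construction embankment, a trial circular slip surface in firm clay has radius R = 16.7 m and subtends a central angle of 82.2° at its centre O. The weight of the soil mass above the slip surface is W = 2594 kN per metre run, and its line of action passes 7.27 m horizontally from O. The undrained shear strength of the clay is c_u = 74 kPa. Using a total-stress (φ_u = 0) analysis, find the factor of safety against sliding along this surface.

Taking moments about the centre O, the resisting moment is provided by the undrained shear strength acting along the arc:
Arc length L_a = R·θ = 16.7·(82.2°·π/180) = 16.7·1.4347 = 23.96 m
M_R = c_u·L_a·R = 74·23.96·16.7 = 29608.3 kN·m/m
M_D = W·d = 2594·7.27 = 18858.4 kN·m/m
FS = M_R / M_D = 29608.3 / 18858.4 = 1.570

FS = 1.57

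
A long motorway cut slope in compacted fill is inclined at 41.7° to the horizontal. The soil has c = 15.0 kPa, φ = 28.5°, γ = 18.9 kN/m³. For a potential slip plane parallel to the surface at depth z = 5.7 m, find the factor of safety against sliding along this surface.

FS = 0.89

For an infinite slope with a slip plane parallel to the surface (no pore pressure): FS = [c + γz cos²β tanφ] / [γz sinβ cosβ].
γz = 18.9·5.7 = 107.73 kN/m²
Numerator = 15.0 + 107.73·cos²41.7°·tan28.5° = 15.0 + 107.73·0.5575·0.5430 = 47.608 kPa
Denominator = 107.73·sin41.7°·cos41.7° = 107.73·0.6652·0.7466 = 53.508 kPa
FS = 47.608 / 53.508 = 0.890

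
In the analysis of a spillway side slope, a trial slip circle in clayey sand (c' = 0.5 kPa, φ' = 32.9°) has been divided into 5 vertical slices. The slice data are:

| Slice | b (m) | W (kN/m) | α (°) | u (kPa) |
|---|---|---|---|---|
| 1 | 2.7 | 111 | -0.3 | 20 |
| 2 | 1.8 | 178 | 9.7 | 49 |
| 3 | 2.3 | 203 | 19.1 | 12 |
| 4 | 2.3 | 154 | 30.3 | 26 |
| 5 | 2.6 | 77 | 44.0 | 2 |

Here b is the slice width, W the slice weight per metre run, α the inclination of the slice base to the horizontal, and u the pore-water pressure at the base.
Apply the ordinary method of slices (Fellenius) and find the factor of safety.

FS = 1.22

Ordinary method of slices: FS = Σ[c'·Δl_i + (W_i cosα_i − u_i·Δl_i)·tanφ'] / Σ W_i sinα_i, with Δl_i = b_i / cosα_i.
Slice 1: Δl = 2.7/cos(-0.3°) = 2.700 m; N'_1 = 111·cos(-0.3°) − 20·2.700 = 57.0; c'Δl = 1.35; W sinα = -0.6
Slice 2: Δl = 1.8/cos9.7° = 1.826 m; N'_2 = 178·cos9.7° − 49·1.826 = 86.0; c'Δl = 0.91; W sinα = 30.0
Slice 3: Δl = 2.3/cos19.1° = 2.434 m; N'_3 = 203·cos19.1° − 12·2.434 = 162.6; c'Δl = 1.22; W sinα = 66.4
Slice 4: Δl = 2.3/cos30.3° = 2.664 m; N'_4 = 154·cos30.3° − 26·2.664 = 63.7; c'Δl = 1.33; W sinα = 77.7
Slice 5: Δl = 2.6/cos44.0° = 3.614 m; N'_5 = 77·cos44.0° − 2·3.614 = 48.2; c'Δl = 1.81; W sinα = 53.5
Σc'Δl = 6.6 kN/m; ΣN' = 417.5 kN/m; ΣW sinα = 227.0 kN/m
Resisting = 6.6 + 417.5·tan32.9° = 6.6 + 270.1 = 276.7 kN/m
FS = 276.7 / 227.0 = 1.219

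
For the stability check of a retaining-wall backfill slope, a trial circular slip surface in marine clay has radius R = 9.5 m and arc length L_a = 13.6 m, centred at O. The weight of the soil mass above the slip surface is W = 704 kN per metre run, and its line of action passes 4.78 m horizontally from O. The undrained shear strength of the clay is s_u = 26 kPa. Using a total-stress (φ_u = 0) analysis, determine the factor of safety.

FS = 1.00

Taking moments about the centre O, the resisting moment is provided by the undrained shear strength acting along the arc:
M_R = s_u·L_a·R = 26·13.60·9.5 = 3359.2 kN·m/m
M_D = W·d = 704·4.78 = 3365.1 kN·m/m
FS = M_R / M_D = 3359.2 / 3365.1 = 0.998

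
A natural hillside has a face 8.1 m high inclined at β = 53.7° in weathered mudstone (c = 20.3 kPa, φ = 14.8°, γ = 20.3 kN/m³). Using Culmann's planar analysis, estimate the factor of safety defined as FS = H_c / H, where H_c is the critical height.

H_c = (4c/γ) · sinβ cosφ / [1 − cos(β − φ)]
    = (4·20.3/20.3) · sin53.7°·cos14.8° / [1 − cos38.9°]
    = 4.000 · 0.7792 / 0.2218 = 14.05 m
FS = H_c / H = 14.05 / 8.1 = 1.735

FS = 1.74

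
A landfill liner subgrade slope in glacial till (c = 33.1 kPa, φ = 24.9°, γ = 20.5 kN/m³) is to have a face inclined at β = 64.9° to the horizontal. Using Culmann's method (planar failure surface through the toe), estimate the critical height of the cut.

Culmann's analysis gives the critical failure plane at α_cr = (β + φ)/2 = (64.9 + 24.9)/2 = 44.9°, and the critical height
H_c = (4c/γ) · sinβ cosφ / [1 − cos(β − φ)]
    = (4·33.1/20.5) · sin64.9°·cos24.9° / [1 − cos(40.0°)]
    = 6.459 · 0.9056·0.9070 / [1 − 0.7660]
    = 6.459 · 0.8214 / 0.2340
    = 22.68 m

H_c = 22.68 m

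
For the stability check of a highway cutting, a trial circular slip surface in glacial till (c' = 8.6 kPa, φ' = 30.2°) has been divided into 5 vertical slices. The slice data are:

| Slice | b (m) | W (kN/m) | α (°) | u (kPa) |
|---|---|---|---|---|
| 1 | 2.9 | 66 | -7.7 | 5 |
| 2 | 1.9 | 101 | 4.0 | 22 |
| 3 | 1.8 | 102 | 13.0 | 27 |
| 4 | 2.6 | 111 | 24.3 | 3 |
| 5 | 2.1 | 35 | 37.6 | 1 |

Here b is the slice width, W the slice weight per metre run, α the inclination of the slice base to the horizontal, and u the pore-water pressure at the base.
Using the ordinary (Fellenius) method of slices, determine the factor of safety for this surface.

Ordinary method of slices: FS = Σ[c'·Δl_i + (W_i cosα_i − u_i·Δl_i)·tanφ'] / Σ W_i sinα_i, with Δl_i = b_i / cosα_i.
Slice 1: Δl = 2.9/cos(-7.7°) = 2.926 m; N'_1 = 66·cos(-7.7°) − 5·2.926 = 50.8; c'Δl = 25.17; W sinα = -8.8
Slice 2: Δl = 1.9/cos4.0° = 1.905 m; N'_2 = 101·cos4.0° − 22·1.905 = 58.9; c'Δl = 16.38; W sinα = 7.0
Slice 3: Δl = 1.8/cos13.0° = 1.847 m; N'_3 = 102·cos13.0° − 27·1.847 = 49.5; c'Δl = 15.89; W sinα = 22.9
Slice 4: Δl = 2.6/cos24.3° = 2.853 m; N'_4 = 111·cos24.3° − 3·2.853 = 92.6; c'Δl = 24.53; W sinα = 45.7
Slice 5: Δl = 2.1/cos37.6° = 2.651 m; N'_5 = 35·cos37.6° − 1·2.651 = 25.1; c'Δl = 22.79; W sinα = 21.4
Σc'Δl = 104.8 kN/m; ΣN' = 276.8 kN/m; ΣW sinα = 88.2 kN/m
Resisting = 104.8 + 276.8·tan30.2° = 104.8 + 161.1 = 265.9 kN/m
FS = 265.9 / 88.2 = 3.015

FS = 3.02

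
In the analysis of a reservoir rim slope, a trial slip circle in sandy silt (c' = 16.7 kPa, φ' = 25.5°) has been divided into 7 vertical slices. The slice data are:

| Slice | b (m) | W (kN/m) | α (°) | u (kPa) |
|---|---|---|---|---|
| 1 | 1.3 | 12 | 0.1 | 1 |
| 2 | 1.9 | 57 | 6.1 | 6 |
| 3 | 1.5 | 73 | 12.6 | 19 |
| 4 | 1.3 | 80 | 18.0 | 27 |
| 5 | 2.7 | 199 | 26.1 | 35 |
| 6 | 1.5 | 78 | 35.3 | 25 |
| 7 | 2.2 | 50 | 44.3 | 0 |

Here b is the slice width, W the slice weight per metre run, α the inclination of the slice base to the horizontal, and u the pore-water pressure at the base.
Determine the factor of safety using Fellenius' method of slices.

FS = 1.68

Ordinary method of slices: FS = Σ[c'·Δl_i + (W_i cosα_i − u_i·Δl_i)·tanφ'] / Σ W_i sinα_i, with Δl_i = b_i / cosα_i.
Slice 1: Δl = 1.3/cos0.1° = 1.300 m; N'_1 = 12·cos0.1° − 1·1.300 = 10.7; c'Δl = 21.71; W sinα = 0.0
Slice 2: Δl = 1.9/cos6.1° = 1.911 m; N'_2 = 57·cos6.1° − 6·1.911 = 45.2; c'Δl = 31.91; W sinα = 6.1
Slice 3: Δl = 1.5/cos12.6° = 1.537 m; N'_3 = 73·cos12.6° − 19·1.537 = 42.0; c'Δl = 25.67; W sinα = 15.9
Slice 4: Δl = 1.3/cos18.0° = 1.367 m; N'_4 = 80·cos18.0° − 27·1.367 = 39.2; c'Δl = 22.83; W sinα = 24.7
Slice 5: Δl = 2.7/cos26.1° = 3.007 m; N'_5 = 199·cos26.1° − 35·3.007 = 73.5; c'Δl = 50.21; W sinα = 87.5
Slice 6: Δl = 1.5/cos35.3° = 1.838 m; N'_6 = 78·cos35.3° − 25·1.838 = 17.7; c'Δl = 30.69; W sinα = 45.1
Slice 7: Δl = 2.2/cos44.3° = 3.074 m; N'_7 = 50·cos44.3° − 0·3.074 = 35.8; c'Δl = 51.33; W sinα = 34.9
Σc'Δl = 234.4 kN/m; ΣN' = 264.1 kN/m; ΣW sinα = 214.3 kN/m
Resisting = 234.4 + 264.1·tan25.5° = 234.4 + 126.0 = 360.3 kN/m
FS = 360.3 / 214.3 = 1.682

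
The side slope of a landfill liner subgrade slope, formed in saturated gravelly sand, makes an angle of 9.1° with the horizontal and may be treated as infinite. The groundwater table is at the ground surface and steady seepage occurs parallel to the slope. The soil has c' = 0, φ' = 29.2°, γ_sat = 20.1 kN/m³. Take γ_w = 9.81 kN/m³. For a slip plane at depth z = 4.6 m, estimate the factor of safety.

With seepage parallel to the slope and the water table at the surface, the effective normal stress on the slip plane uses the buoyant unit weight γ' = γ_sat − γ_w while the driving shear stress uses γ_sat:
FS = [c' + γ' z cos²β tanφ'] / [γ_sat z sinβ cosβ]
(For c' = 0 this reduces to FS = (γ'/γ_sat)·tanφ'/tanβ.)
γ' = 20.1 − 9.81 = 10.29 kN/m³
Numerator = 0.0 + 10.29·4.6·cos²9.1°·tan29.2° = 0.0 + 10.29·4.6·0.9750·0.5589 = 25.792 kPa
Denominator = 20.1·4.6·sin9.1°·cos9.1° = 20.1·4.6·0.1582·0.9874 = 14.439 kPa
FS = 25.792 / 14.439 = 1.786

FS = 1.79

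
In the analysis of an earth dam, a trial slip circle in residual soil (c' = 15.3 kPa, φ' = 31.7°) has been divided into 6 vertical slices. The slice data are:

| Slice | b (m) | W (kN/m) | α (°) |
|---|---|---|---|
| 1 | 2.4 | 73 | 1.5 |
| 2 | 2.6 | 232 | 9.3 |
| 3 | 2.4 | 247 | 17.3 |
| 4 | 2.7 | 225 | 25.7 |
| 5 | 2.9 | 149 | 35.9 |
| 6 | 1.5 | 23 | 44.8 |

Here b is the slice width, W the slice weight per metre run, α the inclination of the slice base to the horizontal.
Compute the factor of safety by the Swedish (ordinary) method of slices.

FS = 2.52

Ordinary method of slices: FS = Σ[c'·Δl_i + (W_i cosα_i)·tanφ'] / Σ W_i sinα_i, with Δl_i = b_i / cosα_i.
Slice 1: Δl = 2.4/cos1.5° = 2.401 m; N'_1 = 73·cos1.5° = 73.0; c'Δl = 36.73; W sinα = 1.9
Slice 2: Δl = 2.6/cos9.3° = 2.635 m; N'_2 = 232·cos9.3° = 229.0; c'Δl = 40.31; W sinα = 37.5
Slice 3: Δl = 2.4/cos17.3° = 2.514 m; N'_3 = 247·cos17.3° = 235.8; c'Δl = 38.46; W sinα = 73.5
Slice 4: Δl = 2.7/cos25.7° = 2.996 m; N'_4 = 225·cos25.7° = 202.7; c'Δl = 45.85; W sinα = 97.6
Slice 5: Δl = 2.9/cos35.9° = 3.580 m; N'_5 = 149·cos35.9° = 120.7; c'Δl = 54.77; W sinα = 87.4
Slice 6: Δl = 1.5/cos44.8° = 2.114 m; N'_6 = 23·cos44.8° = 16.3; c'Δl = 32.34; W sinα = 16.2
Σc'Δl = 248.5 kN/m; ΣN' = 877.5 kN/m; ΣW sinα = 314.0 kN/m
Resisting = 248.5 + 877.5·tan31.7° = 248.5 + 542.0 = 790.4 kN/m
FS = 790.4 / 314.0 = 2.517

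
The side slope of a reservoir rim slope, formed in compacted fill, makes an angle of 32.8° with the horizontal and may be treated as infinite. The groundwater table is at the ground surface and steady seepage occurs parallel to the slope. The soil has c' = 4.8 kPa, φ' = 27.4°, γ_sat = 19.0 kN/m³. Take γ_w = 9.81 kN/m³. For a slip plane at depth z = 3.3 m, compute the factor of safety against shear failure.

With seepage parallel to the slope and the water table at the surface, the effective normal stress on the slip plane uses the buoyant unit weight γ' = γ_sat − γ_w while the driving shear stress uses γ_sat:
FS = [c' + γ' z cos²β tanφ'] / [γ_sat z sinβ cosβ]
γ' = 19.0 − 9.81 = 9.19 kN/m³
Numerator = 4.8 + 9.19·3.3·cos²32.8°·tan27.4° = 4.8 + 9.19·3.3·0.7066·0.5184 = 15.907 kPa
Denominator = 19.0·3.3·sin32.8°·cos32.8° = 19.0·3.3·0.5417·0.8406 = 28.550 kPa
FS = 15.907 / 28.550 = 0.557

FS = 0.56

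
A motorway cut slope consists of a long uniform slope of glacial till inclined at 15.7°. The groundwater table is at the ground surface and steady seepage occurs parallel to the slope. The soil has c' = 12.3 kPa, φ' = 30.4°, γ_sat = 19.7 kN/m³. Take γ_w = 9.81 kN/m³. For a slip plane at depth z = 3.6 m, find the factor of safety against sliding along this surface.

FS = 1.71

With seepage parallel to the slope and the water table at the surface, the effective normal stress on the slip plane uses the buoyant unit weight γ' = γ_sat − γ_w while the driving shear stress uses γ_sat:
FS = [c' + γ' z cos²β tanφ'] / [γ_sat z sinβ cosβ]
γ' = 19.7 − 9.81 = 9.89 kN/m³
Numerator = 12.3 + 9.89·3.6·cos²15.7°·tan30.4° = 12.3 + 9.89·3.6·0.9268·0.5867 = 31.659 kPa
Denominator = 19.7·3.6·sin15.7°·cos15.7° = 19.7·3.6·0.2706·0.9627 = 18.475 kPa
FS = 31.659 / 18.475 = 1.714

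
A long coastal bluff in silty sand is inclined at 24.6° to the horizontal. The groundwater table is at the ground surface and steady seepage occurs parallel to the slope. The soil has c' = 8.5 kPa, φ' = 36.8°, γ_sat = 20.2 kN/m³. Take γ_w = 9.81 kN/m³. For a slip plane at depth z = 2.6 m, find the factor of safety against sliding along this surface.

With seepage parallel to the slope and the water table at the surface, the effective normal stress on the slip plane uses the buoyant unit weight γ' = γ_sat − γ_w while the driving shear stress uses γ_sat:
FS = [c' + γ' z cos²β tanφ'] / [γ_sat z sinβ cosβ]
γ' = 20.2 − 9.81 = 10.39 kN/m³
Numerator = 8.5 + 10.39·2.6·cos²24.6°·tan36.8° = 8.5 + 10.39·2.6·0.8267·0.7481 = 25.207 kPa
Denominator = 20.2·2.6·sin24.6°·cos24.6° = 20.2·2.6·0.4163·0.9092 = 19.879 kPa
FS = 25.207 / 19.879 = 1.268

FS = 1.27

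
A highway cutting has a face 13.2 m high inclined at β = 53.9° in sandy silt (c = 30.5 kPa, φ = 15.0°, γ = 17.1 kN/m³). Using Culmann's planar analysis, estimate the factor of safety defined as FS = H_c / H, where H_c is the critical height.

H_c = (4c/γ) · sinβ cosφ / [1 − cos(β − φ)]
    = (4·30.5/17.1) · sin53.9°·cos15.0° / [1 − cos38.9°]
    = 7.135 · 0.7805 / 0.2218 = 25.11 m
FS = H_c / H = 25.11 / 13.2 = 1.902

FS = 1.90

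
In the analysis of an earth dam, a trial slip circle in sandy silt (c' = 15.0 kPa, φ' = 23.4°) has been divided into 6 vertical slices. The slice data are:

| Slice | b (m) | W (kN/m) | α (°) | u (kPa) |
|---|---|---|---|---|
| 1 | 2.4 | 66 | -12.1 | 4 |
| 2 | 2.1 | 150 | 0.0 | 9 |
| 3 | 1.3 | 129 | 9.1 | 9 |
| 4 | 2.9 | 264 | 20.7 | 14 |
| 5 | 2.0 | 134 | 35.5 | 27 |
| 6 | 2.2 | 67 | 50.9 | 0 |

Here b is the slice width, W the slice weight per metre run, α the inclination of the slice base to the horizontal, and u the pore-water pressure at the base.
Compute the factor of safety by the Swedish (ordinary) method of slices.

FS = 2.09

Ordinary method of slices: FS = Σ[c'·Δl_i + (W_i cosα_i − u_i·Δl_i)·tanφ'] / Σ W_i sinα_i, with Δl_i = b_i / cosα_i.
Slice 1: Δl = 2.4/cos(-12.1°) = 2.455 m; N'_1 = 66·cos(-12.1°) − 4·2.455 = 54.7; c'Δl = 36.82; W sinα = -13.8
Slice 2: Δl = 2.1/cos0.0° = 2.100 m; N'_2 = 150·cos0.0° − 9·2.100 = 131.1; c'Δl = 31.50; W sinα = 0.0
Slice 3: Δl = 1.3/cos9.1° = 1.317 m; N'_3 = 129·cos9.1° − 9·1.317 = 115.5; c'Δl = 19.75; W sinα = 20.4
Slice 4: Δl = 2.9/cos20.7° = 3.100 m; N'_4 = 264·cos20.7° − 14·3.100 = 203.6; c'Δl = 46.50; W sinα = 93.3
Slice 5: Δl = 2.0/cos35.5° = 2.457 m; N'_5 = 134·cos35.5° − 27·2.457 = 42.8; c'Δl = 36.85; W sinα = 77.8
Slice 6: Δl = 2.2/cos50.9° = 3.488 m; N'_6 = 67·cos50.9° − 0·3.488 = 42.3; c'Δl = 52.32; W sinα = 52.0
Σc'Δl = 223.7 kN/m; ΣN' = 589.9 kN/m; ΣW sinα = 229.7 kN/m
Resisting = 223.7 + 589.9·tan23.4° = 223.7 + 255.3 = 479.0 kN/m
FS = 479.0 / 229.7 = 2.085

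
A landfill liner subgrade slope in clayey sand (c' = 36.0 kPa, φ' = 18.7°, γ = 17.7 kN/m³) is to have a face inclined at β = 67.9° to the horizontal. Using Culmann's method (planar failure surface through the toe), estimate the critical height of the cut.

H_c = 20.60 m

Culmann's analysis gives the critical failure plane at α_cr = (β + φ')/2 = (67.9 + 18.7)/2 = 43.3°, and the critical height
H_c = (4c'/γ) · sinβ cosφ' / [1 − cos(β − φ')]
    = (4·36.0/17.7) · sin67.9°·cos18.7° / [1 − cos(49.2°)]
    = 8.136 · 0.9265·0.9472 / [1 − 0.6534]
    = 8.136 · 0.8776 / 0.3466
    = 20.60 m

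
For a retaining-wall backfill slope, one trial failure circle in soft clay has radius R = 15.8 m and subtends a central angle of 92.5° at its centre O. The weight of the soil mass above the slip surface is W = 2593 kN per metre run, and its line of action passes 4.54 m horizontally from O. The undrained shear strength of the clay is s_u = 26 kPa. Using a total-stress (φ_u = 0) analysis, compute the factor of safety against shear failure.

Taking moments about the centre O, the resisting moment is provided by the undrained shear strength acting along the arc:
Arc length L_a = R·θ = 15.8·(92.5°·π/180) = 15.8·1.6144 = 25.51 m
M_R = s_u·L_a·R = 26·25.51·15.8 = 10478.7 kN·m/m
M_D = W·d = 2593·4.54 = 11772.2 kN·m/m
FS = M_R / M_D = 10478.7 / 11772.2 = 0.890

FS = 0.89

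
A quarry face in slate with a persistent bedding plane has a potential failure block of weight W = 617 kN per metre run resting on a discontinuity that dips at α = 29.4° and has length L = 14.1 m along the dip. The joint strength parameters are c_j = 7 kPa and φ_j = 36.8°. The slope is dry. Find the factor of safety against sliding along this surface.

Resolving the block weight along and normal to the plane and applying the Mohr–Coulomb strength on the joint:
N' = W cosα = 617·cos29.4° = 537.5 kN/m
Driving force T = W sinα = 617·sin29.4° = 302.9 kN/m
Resisting force R = c_j·L + N'·tanφ_j = 7·14.1 + 537.5·tan36.8° = 98.7 + 402.1 = 500.8 kN/m
FS = R / T = 500.8 / 302.9 = 1.654

FS = 1.65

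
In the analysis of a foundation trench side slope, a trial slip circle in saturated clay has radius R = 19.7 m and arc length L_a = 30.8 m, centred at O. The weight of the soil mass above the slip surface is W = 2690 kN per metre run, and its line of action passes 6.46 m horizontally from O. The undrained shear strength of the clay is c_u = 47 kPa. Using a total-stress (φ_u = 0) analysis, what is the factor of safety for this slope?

Taking moments about the centre O, the resisting moment is provided by the undrained shear strength acting along the arc:
M_R = c_u·L_a·R = 47·30.80·19.7 = 28517.7 kN·m/m
M_D = W·d = 2690·6.46 = 17377.4 kN·m/m
FS = M_R / M_D = 28517.7 / 17377.4 = 1.641

FS = 1.64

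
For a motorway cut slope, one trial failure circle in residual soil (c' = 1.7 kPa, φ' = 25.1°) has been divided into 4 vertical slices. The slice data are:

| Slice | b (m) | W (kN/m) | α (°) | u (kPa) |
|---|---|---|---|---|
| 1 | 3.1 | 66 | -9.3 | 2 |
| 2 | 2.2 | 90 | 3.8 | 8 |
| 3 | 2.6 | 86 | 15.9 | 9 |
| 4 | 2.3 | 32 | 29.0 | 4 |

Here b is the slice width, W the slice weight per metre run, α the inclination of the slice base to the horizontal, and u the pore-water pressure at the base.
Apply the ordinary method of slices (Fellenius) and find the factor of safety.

Ordinary method of slices: FS = Σ[c'·Δl_i + (W_i cosα_i − u_i·Δl_i)·tanφ'] / Σ W_i sinα_i, with Δl_i = b_i / cosα_i.
Slice 1: Δl = 3.1/cos(-9.3°) = 3.141 m; N'_1 = 66·cos(-9.3°) − 2·3.141 = 58.8; c'Δl = 5.34; W sinα = -10.7
Slice 2: Δl = 2.2/cos3.8° = 2.205 m; N'_2 = 90·cos3.8° − 8·2.205 = 72.2; c'Δl = 3.75; W sinα = 6.0
Slice 3: Δl = 2.6/cos15.9° = 2.703 m; N'_3 = 86·cos15.9° − 9·2.703 = 58.4; c'Δl = 4.60; W sinα = 23.6
Slice 4: Δl = 2.3/cos29.0° = 2.630 m; N'_4 = 32·cos29.0° − 4·2.630 = 17.5; c'Δl = 4.47; W sinα = 15.5
Σc'Δl = 18.2 kN/m; ΣN' = 206.9 kN/m; ΣW sinα = 34.4 kN/m
Resisting = 18.2 + 206.9·tan25.1° = 18.2 + 96.9 = 115.1 kN/m
FS = 115.1 / 34.4 = 3.347

FS = 3.35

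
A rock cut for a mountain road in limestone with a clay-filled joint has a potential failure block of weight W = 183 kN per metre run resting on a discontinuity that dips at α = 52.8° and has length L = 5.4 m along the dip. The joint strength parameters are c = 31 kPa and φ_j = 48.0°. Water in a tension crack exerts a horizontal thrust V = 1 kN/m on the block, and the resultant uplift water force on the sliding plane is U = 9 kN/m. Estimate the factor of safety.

FS = 1.91

Resolving the block weight along and normal to the plane and applying the Mohr–Coulomb strength on the joint:
N' = W cosα − U − V sinα = 183·cos52.8° − 9 − 1·sin52.8° = 100.8 kN/m
Driving force T = W sinα + V cosα = 183·sin52.8° + 1·cos52.8° = 146.4 kN/m
Resisting force R = c·L + N'·tanφ_j = 31·5.4 + 100.8·tan48.0° = 167.4 + 112.0 = 279.4 kN/m
FS = R / T = 279.4 / 146.4 = 1.909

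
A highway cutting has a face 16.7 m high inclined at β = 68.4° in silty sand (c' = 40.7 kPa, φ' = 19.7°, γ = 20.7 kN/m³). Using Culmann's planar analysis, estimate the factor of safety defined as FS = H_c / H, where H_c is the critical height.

H_c = (4c'/γ) · sinβ cosφ' / [1 − cos(β − φ')]
    = (4·40.7/20.7) · sin68.4°·cos19.7° / [1 − cos48.7°]
    = 7.865 · 0.8754 / 0.3400 = 20.25 m
FS = H_c / H = 20.25 / 16.7 = 1.212

FS = 1.21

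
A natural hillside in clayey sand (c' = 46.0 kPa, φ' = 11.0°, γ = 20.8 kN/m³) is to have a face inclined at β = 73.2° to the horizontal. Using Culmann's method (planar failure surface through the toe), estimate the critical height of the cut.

H_c = 15.58 m

Culmann's analysis gives the critical failure plane at α_cr = (β + φ')/2 = (73.2 + 11.0)/2 = 42.1°, and the critical height
H_c = (4c'/γ) · sinβ cosφ' / [1 − cos(β − φ')]
    = (4·46.0/20.8) · sin73.2°·cos11.0° / [1 − cos(62.2°)]
    = 8.846 · 0.9573·0.9816 / [1 − 0.4664]
    = 8.846 · 0.9397 / 0.5336
    = 15.58 m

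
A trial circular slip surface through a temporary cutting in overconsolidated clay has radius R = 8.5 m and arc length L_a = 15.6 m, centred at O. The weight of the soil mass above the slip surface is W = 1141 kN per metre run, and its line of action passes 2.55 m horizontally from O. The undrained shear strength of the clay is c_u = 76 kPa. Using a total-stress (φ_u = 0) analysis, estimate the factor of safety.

FS = 3.46

Taking moments about the centre O, the resisting moment is provided by the undrained shear strength acting along the arc:
M_R = c_u·L_a·R = 76·15.60·8.5 = 10077.6 kN·m/m
M_D = W·d = 1141·2.55 = 2909.5 kN·m/m
FS = M_R / M_D = 10077.6 / 2909.5 = 3.464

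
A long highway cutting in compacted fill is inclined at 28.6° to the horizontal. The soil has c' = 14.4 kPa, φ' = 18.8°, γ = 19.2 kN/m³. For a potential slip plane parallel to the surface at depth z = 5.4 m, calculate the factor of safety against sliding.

For an infinite slope with a slip plane parallel to the surface (no pore pressure): FS = [c' + γz cos²β tanφ'] / [γz sinβ cosβ].
γz = 19.2·5.4 = 103.68 kN/m²
Numerator = 14.4 + 103.68·cos²28.6°·tan18.8° = 14.4 + 103.68·0.7709·0.3404 = 41.608 kPa
Denominator = 103.68·sin28.6°·cos28.6° = 103.68·0.4787·0.8780 = 43.575 kPa
FS = 41.608 / 43.575 = 0.955

FS = 0.95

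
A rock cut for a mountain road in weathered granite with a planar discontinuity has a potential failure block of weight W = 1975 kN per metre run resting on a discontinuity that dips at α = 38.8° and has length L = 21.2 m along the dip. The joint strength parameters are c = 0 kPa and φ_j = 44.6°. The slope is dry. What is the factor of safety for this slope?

Resolving the block weight along and normal to the plane and applying the Mohr–Coulomb strength on the joint:
N' = W cosα = 1975·cos38.8° = 1539.2 kN/m
Driving force T = W sinα = 1975·sin38.8° = 1237.5 kN/m
Resisting force R = c·L + N'·tanφ_j = 0·21.2 + 1539.2·tan44.6° = 0.0 + 1517.8 = 1517.8 kN/m
FS = R / T = 1517.8 / 1237.5 = 1.227

FS = 1.23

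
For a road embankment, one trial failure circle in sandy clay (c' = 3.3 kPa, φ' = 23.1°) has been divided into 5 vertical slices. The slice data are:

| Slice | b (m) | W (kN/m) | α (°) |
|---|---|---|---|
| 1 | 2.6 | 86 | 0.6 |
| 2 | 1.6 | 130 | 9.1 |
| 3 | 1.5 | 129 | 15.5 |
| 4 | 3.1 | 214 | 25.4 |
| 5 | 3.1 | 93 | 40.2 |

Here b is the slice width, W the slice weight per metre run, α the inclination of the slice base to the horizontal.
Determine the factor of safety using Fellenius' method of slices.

FS = 1.45

Ordinary method of slices: FS = Σ[c'·Δl_i + (W_i cosα_i)·tanφ'] / Σ W_i sinα_i, with Δl_i = b_i / cosα_i.
Slice 1: Δl = 2.6/cos0.6° = 2.600 m; N'_1 = 86·cos0.6° = 86.0; c'Δl = 8.58; W sinα = 0.9
Slice 2: Δl = 1.6/cos9.1° = 1.620 m; N'_2 = 130·cos9.1° = 128.4; c'Δl = 5.35; W sinα = 20.6
Slice 3: Δl = 1.5/cos15.5° = 1.557 m; N'_3 = 129·cos15.5° = 124.3; c'Δl = 5.14; W sinα = 34.5
Slice 4: Δl = 3.1/cos25.4° = 3.432 m; N'_4 = 214·cos25.4° = 193.3; c'Δl = 11.32; W sinα = 91.8
Slice 5: Δl = 3.1/cos40.2° = 4.059 m; N'_5 = 93·cos40.2° = 71.0; c'Δl = 13.39; W sinα = 60.0
Σc'Δl = 43.8 kN/m; ΣN' = 603.0 kN/m; ΣW sinα = 207.8 kN/m
Resisting = 43.8 + 603.0·tan23.1° = 43.8 + 257.2 = 301.0 kN/m
FS = 301.0 / 207.8 = 1.449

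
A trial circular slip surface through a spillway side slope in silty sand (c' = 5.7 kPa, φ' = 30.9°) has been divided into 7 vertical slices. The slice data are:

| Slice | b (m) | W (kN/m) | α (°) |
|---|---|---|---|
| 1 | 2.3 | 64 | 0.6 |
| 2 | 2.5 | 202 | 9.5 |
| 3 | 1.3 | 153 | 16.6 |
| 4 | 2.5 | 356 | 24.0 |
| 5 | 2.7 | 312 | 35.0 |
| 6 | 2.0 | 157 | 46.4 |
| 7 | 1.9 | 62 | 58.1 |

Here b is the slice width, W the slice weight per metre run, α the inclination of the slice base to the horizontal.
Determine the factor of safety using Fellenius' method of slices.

Ordinary method of slices: FS = Σ[c'·Δl_i + (W_i cosα_i)·tanφ'] / Σ W_i sinα_i, with Δl_i = b_i / cosα_i.
Slice 1: Δl = 2.3/cos0.6° = 2.300 m; N'_1 = 64·cos0.6° = 64.0; c'Δl = 13.11; W sinα = 0.7
Slice 2: Δl = 2.5/cos9.5° = 2.535 m; N'_2 = 202·cos9.5° = 199.2; c'Δl = 14.45; W sinα = 33.3
Slice 3: Δl = 1.3/cos16.6° = 1.357 m; N'_3 = 153·cos16.6° = 146.6; c'Δl = 7.73; W sinα = 43.7
Slice 4: Δl = 2.5/cos24.0° = 2.737 m; N'_4 = 356·cos24.0° = 325.2; c'Δl = 15.60; W sinα = 144.8
Slice 5: Δl = 2.7/cos35.0° = 3.296 m; N'_5 = 312·cos35.0° = 255.6; c'Δl = 18.79; W sinα = 179.0
Slice 6: Δl = 2.0/cos46.4° = 2.900 m; N'_6 = 157·cos46.4° = 108.3; c'Δl = 16.53; W sinα = 113.7
Slice 7: Δl = 1.9/cos58.1° = 3.595 m; N'_7 = 62·cos58.1° = 32.8; c'Δl = 20.49; W sinα = 52.6
Σc'Δl = 106.7 kN/m; ΣN' = 1131.7 kN/m; ΣW sinα = 567.8 kN/m
Resisting = 106.7 + 1131.7·tan30.9° = 106.7 + 677.3 = 784.0 kN/m
FS = 784.0 / 567.8 = 1.381

FS = 1.38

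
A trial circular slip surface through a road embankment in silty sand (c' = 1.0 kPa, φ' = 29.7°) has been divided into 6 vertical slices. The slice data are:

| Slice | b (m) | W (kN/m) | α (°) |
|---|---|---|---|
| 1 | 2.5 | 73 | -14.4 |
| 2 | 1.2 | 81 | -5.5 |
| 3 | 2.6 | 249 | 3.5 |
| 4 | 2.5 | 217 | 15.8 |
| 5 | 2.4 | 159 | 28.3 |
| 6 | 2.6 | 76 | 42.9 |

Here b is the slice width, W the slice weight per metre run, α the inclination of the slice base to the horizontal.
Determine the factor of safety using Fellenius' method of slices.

Ordinary method of slices: FS = Σ[c'·Δl_i + (W_i cosα_i)·tanφ'] / Σ W_i sinα_i, with Δl_i = b_i / cosα_i.
Slice 1: Δl = 2.5/cos(-14.4°) = 2.581 m; N'_1 = 73·cos(-14.4°) = 70.7; c'Δl = 2.58; W sinα = -18.2
Slice 2: Δl = 1.2/cos(-5.5°) = 1.206 m; N'_2 = 81·cos(-5.5°) = 80.6; c'Δl = 1.21; W sinα = -7.8
Slice 3: Δl = 2.6/cos3.5° = 2.605 m; N'_3 = 249·cos3.5° = 248.5; c'Δl = 2.60; W sinα = 15.2
Slice 4: Δl = 2.5/cos15.8° = 2.598 m; N'_4 = 217·cos15.8° = 208.8; c'Δl = 2.60; W sinα = 59.1
Slice 5: Δl = 2.4/cos28.3° = 2.726 m; N'_5 = 159·cos28.3° = 140.0; c'Δl = 2.73; W sinα = 75.4
Slice 6: Δl = 2.6/cos42.9° = 3.549 m; N'_6 = 76·cos42.9° = 55.7; c'Δl = 3.55; W sinα = 51.7
Σc'Δl = 15.3 kN/m; ΣN' = 804.3 kN/m; ΣW sinα = 175.5 kN/m
Resisting = 15.3 + 804.3·tan29.7° = 15.3 + 458.8 = 474.1 kN/m
FS = 474.1 / 175.5 = 2.701

FS = 2.70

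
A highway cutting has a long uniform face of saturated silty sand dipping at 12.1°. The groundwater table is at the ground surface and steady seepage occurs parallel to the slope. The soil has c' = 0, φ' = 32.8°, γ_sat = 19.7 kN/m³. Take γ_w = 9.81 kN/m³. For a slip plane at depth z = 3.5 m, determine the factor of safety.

FS = 1.51

With seepage parallel to the slope and the water table at the surface, the effective normal stress on the slip plane uses the buoyant unit weight γ' = γ_sat − γ_w while the driving shear stress uses γ_sat:
FS = [c' + γ' z cos²β tanφ'] / [γ_sat z sinβ cosβ]
(For c' = 0 this reduces to FS = (γ'/γ_sat)·tanφ'/tanβ.)
γ' = 19.7 − 9.81 = 9.89 kN/m³
Numerator = 0.0 + 9.89·3.5·cos²12.1°·tan32.8° = 0.0 + 9.89·3.5·0.9561·0.6445 = 21.328 kPa
Denominator = 19.7·3.5·sin12.1°·cos12.1° = 19.7·3.5·0.2096·0.9778 = 14.132 kPa
FS = 21.328 / 14.132 = 1.509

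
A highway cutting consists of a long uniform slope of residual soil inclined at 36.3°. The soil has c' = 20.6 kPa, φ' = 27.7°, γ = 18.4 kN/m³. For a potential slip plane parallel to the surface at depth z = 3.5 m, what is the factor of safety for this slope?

FS = 1.39

For an infinite slope with a slip plane parallel to the surface (no pore pressure): FS = [c' + γz cos²β tanφ'] / [γz sinβ cosβ].
γz = 18.4·3.5 = 64.40 kN/m²
Numerator = 20.6 + 64.40·cos²36.3°·tan27.7° = 20.6 + 64.40·0.6495·0.5250 = 42.561 kPa
Denominator = 64.40·sin36.3°·cos36.3° = 64.40·0.5920·0.8059 = 30.727 kPa
FS = 42.561 / 30.727 = 1.385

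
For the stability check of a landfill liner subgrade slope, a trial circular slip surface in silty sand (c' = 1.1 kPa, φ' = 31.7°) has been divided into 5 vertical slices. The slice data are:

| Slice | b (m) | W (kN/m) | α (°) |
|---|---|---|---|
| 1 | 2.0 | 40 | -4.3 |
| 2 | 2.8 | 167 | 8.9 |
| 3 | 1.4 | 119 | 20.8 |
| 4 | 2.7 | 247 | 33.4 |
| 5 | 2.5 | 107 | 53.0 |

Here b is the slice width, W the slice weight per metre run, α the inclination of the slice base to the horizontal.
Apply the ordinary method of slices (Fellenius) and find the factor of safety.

FS = 1.32

Ordinary method of slices: FS = Σ[c'·Δl_i + (W_i cosα_i)·tanφ'] / Σ W_i sinα_i, with Δl_i = b_i / cosα_i.
Slice 1: Δl = 2.0/cos(-4.3°) = 2.006 m; N'_1 = 40·cos(-4.3°) = 39.9; c'Δl = 2.21; W sinα = -3.0
Slice 2: Δl = 2.8/cos8.9° = 2.834 m; N'_2 = 167·cos8.9° = 165.0; c'Δl = 3.12; W sinα = 25.8
Slice 3: Δl = 1.4/cos20.8° = 1.498 m; N'_3 = 119·cos20.8° = 111.2; c'Δl = 1.65; W sinα = 42.3
Slice 4: Δl = 2.7/cos33.4° = 3.234 m; N'_4 = 247·cos33.4° = 206.2; c'Δl = 3.56; W sinα = 136.0
Slice 5: Δl = 2.5/cos53.0° = 4.154 m; N'_5 = 107·cos53.0° = 64.4; c'Δl = 4.57; W sinα = 85.5
Σc'Δl = 15.1 kN/m; ΣN' = 586.7 kN/m; ΣW sinα = 286.5 kN/m
Resisting = 15.1 + 586.7·tan31.7° = 15.1 + 362.4 = 377.5 kN/m
FS = 377.5 / 286.5 = 1.317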